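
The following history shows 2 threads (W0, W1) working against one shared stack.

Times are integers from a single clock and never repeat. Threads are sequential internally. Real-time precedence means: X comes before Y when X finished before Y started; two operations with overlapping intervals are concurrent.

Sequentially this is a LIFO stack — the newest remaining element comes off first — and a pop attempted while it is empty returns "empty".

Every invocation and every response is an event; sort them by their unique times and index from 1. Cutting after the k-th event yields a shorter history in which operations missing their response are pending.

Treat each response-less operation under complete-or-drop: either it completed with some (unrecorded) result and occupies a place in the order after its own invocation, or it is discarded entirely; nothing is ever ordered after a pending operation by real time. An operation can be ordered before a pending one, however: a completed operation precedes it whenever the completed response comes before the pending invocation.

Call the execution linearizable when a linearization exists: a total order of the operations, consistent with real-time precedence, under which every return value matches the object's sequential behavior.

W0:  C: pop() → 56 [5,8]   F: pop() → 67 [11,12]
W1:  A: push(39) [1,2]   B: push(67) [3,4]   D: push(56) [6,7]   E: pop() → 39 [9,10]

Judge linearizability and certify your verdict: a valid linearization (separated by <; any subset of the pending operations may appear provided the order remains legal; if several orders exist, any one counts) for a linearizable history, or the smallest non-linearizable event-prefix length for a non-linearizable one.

not linearizable — minimal violating prefix: 10 events

the violation lands at event 10, E's response at time 10: events 1..9 linearize, events 1..10 do not
all 2 real-time-respecting orders fail — 5 completed stack operations, no legal replay
e.g. A, B, C, D, E: illegal at step 3, since C pop() → 56 cannot apply there
e.g. A, B, D, C, E: illegal at step 5, since E pop() → 39 cannot apply there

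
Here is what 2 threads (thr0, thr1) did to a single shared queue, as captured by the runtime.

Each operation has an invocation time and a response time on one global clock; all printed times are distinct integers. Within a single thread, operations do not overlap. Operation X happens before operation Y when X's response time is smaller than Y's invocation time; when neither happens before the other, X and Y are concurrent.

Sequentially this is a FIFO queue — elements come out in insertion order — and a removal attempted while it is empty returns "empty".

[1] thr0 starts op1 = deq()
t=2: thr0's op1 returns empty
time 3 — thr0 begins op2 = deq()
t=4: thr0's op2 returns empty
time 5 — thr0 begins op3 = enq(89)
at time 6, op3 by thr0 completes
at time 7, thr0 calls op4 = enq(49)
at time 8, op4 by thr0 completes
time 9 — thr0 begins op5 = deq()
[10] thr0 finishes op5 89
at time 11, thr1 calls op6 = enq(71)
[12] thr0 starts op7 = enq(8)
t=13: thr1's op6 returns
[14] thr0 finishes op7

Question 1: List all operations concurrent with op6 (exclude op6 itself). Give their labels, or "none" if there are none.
op7

op6 spans [11,13]; an op avoiding the whole window 11..13 is ordered, any other is concurrent
op1 [1,2]: before
op2 [3,4]: before
op3 [5,6]: before
op4 [7,8]: before
op5 [9,10]: before
op7 [12,14]: concurrent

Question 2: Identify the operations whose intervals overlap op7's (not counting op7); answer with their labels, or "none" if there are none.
op6

op7 spans [12,14]: anything still running between times 12 and 14 counts as concurrent
op1 [1,2]: before
op2 [3,4]: before
op3 [5,6]: before
op4 [7,8]: before
op5 [9,10]: before
op6 [11,13]: concurrent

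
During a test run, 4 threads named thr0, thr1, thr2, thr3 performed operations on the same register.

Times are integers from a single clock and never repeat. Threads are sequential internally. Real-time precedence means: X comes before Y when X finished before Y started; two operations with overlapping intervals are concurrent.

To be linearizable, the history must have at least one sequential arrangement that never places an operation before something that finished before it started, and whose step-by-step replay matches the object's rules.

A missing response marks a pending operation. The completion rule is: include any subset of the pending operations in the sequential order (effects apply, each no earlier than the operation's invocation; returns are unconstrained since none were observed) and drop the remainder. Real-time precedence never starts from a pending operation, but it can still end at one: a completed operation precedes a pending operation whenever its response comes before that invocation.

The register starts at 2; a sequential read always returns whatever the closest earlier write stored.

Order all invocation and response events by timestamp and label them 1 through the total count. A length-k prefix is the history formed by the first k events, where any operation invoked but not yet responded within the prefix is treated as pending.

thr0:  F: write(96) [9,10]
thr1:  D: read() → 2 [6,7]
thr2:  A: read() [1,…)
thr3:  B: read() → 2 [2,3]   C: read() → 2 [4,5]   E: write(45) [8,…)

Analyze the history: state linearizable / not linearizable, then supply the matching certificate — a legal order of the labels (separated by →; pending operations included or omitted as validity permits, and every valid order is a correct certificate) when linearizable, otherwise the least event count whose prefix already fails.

after step 1 (A read() (pending, included)): value 2
after step 2 (B read() → 2): value 2
after step 3 (C read() → 2): value 2
after step 4 (D read() → 2): value 2
after step 5 (E write(45) (pending, included)): value 45
after step 6 (F write(96)): value 96

linearizable — witness: A → B → C → D → E → F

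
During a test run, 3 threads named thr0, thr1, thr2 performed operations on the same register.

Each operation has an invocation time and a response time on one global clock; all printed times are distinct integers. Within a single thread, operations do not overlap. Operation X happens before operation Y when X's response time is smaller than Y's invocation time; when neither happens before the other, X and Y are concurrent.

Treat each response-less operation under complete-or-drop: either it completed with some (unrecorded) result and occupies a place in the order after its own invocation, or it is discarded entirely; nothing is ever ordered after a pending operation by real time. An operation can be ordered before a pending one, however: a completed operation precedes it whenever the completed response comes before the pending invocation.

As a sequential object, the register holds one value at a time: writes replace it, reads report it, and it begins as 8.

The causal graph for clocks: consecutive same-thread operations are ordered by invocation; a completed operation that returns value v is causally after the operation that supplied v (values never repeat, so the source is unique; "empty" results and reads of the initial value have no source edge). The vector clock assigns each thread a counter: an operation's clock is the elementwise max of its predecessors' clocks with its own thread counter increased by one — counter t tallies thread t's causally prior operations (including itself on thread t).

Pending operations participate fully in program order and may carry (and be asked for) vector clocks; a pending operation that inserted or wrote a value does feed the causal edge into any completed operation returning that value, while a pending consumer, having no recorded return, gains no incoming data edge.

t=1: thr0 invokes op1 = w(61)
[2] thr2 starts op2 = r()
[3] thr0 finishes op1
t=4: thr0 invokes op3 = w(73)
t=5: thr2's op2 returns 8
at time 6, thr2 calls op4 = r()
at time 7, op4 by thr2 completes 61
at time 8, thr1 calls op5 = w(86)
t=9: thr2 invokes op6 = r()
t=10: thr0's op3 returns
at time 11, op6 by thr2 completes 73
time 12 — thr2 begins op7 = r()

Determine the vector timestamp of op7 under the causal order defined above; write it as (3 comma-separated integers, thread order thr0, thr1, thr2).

op2, invoked 2, has no incoming edges; only thr2's bump applies → (0, 0, 1)
op5, invoked 8, has no incoming edges; only thr1's bump applies → (0, 1, 0)
op1, invoked 1, has no incoming edges; only thr0's bump applies → (1, 0, 0)
op3 (invocation 4): componentwise max over VC(op1)=(1, 0, 0), +1 at thr0, giving (2, 0, 0)
op4 (invocation 6): componentwise max over VC(op1)=(1, 0, 0), VC(op2)=(0, 0, 1), +1 at thr2, giving (1, 0, 2)
op6 (invocation 9): componentwise max over VC(op3)=(2, 0, 0), VC(op4)=(1, 0, 2), +1 at thr2, giving (2, 0, 3)
op7 (invocation 12): componentwise max over VC(op6)=(2, 0, 3), +1 at thr2, giving (2, 0, 4)
target: VC(op7) = (2, 0, 4)

(2, 0, 4)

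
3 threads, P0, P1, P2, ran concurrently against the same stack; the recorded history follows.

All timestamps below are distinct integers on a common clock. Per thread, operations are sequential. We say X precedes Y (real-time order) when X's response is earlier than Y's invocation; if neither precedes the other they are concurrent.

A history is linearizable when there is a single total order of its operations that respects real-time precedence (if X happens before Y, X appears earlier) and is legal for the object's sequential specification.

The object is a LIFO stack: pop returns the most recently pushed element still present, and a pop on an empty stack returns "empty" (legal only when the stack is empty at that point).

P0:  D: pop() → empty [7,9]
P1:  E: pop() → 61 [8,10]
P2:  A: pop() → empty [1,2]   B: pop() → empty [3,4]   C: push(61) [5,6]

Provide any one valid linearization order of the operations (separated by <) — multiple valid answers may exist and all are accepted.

A < B < C < E < D

after step 1 (A pop() → empty): stack <>
after step 2 (B pop() → empty): stack <>
after step 3 (C push(61)): stack <61>
after step 4 (E pop() → 61): stack <>
after step 5 (D pop() → empty): stack <>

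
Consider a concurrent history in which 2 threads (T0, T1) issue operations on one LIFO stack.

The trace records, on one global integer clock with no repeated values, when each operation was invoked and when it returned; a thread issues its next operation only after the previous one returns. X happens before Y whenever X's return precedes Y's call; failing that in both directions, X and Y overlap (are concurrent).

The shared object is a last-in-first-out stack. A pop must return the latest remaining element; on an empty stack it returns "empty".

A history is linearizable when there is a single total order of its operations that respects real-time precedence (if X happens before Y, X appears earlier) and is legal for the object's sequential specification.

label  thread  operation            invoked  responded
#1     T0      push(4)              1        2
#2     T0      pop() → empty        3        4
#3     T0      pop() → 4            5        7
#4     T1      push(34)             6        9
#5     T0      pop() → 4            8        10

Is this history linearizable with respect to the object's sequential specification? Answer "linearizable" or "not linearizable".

the violation lands at event 4, #2's response at time 4: events 1..3 linearize, events 1..4 do not
the sole real-time-consistent order of 2 completed operations fails the LIFO stack replay
take #1, #2: step 2 already fails, because #2 pop() → empty cannot occur there

not linearizable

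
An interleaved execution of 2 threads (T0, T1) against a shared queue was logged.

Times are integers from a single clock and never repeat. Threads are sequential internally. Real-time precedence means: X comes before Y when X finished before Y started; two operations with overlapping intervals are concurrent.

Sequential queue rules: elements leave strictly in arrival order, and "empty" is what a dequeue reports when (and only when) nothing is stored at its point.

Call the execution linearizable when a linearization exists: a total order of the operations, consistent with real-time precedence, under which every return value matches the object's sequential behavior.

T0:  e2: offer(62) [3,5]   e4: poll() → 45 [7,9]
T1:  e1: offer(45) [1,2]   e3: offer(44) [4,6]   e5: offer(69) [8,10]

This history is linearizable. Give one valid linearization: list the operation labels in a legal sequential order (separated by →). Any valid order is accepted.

step 1: e1 offer(45) — queue <45>
step 2: e2 offer(62) — queue <45,62>
step 3: e3 offer(44) — queue <45,62,44>
step 4: e4 poll() → 45 — queue <62,44>
step 5: e5 offer(69) — queue <62,44,69>

e1 → e2 → e3 → e4 → e5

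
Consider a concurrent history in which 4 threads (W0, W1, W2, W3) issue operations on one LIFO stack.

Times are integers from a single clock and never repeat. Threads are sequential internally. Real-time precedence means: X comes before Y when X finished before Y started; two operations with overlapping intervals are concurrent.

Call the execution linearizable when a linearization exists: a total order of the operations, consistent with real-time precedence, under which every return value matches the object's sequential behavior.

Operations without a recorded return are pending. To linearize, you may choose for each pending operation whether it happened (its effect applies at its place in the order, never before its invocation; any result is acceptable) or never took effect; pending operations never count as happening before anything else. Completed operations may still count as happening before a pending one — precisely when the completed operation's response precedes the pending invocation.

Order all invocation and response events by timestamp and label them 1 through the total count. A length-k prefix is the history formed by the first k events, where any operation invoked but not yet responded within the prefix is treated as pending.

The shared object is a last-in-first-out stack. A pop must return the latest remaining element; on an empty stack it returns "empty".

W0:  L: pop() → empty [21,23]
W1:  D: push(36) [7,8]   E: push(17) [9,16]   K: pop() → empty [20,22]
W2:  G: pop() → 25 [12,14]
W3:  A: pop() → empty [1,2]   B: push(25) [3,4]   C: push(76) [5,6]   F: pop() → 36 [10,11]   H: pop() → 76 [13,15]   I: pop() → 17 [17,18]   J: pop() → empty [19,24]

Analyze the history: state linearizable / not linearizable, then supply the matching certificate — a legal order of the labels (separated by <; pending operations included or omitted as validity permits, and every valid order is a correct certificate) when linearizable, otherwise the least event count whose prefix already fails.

step 1: A pop() → empty — stack <>
step 2: B push(25) — stack <25>
step 3: C push(76) — stack <25,76>
step 4: D push(36) — stack <25,76,36>
step 5: F pop() → 36 — stack <25,76>
step 6: H pop() → 76 — stack <25>
step 7: G pop() → 25 — stack <>
step 8: E push(17) — stack <17>
step 9: I pop() → 17 — stack <>
step 10: J pop() → empty — stack <>
step 11: K pop() → empty — stack <>
step 12: L pop() → empty — stack <>

linearizable — witness: A < B < C < D < F < H < G < E < I < J < K < L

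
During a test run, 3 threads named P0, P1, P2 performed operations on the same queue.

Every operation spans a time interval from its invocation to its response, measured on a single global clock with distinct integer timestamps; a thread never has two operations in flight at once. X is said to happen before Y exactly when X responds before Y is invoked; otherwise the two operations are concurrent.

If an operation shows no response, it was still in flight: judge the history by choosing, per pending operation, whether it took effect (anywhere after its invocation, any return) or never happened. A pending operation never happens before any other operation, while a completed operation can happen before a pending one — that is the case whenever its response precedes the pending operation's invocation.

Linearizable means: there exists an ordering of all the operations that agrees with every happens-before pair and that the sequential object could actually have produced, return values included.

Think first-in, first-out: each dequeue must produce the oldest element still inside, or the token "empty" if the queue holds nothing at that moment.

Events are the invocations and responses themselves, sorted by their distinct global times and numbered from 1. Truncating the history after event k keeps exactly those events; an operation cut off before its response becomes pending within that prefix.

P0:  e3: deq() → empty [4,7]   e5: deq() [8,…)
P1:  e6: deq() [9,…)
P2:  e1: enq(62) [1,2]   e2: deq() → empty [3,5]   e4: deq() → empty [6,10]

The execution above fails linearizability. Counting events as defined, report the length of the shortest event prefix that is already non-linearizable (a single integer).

7

events 1..6 are linearizable, e.g. via e1, e3, e2:
1. e1 enq(62), leaving queue <62>
2. e3 deq() (pending, included), leaving queue <>
3. e2 deq() → empty, leaving queue <>
adding event 7 (e3 responds at 7) leaves no legal real-time order
no escape via the 1 pending operation (e4): every completion choice fails
sample order e1, e2, e3 (pending dropped) stalls at step 2 — e2 deq() → empty has no legal effect
sample order e1, e3, e2 (pending dropped) stalls at step 2 — e3 deq() → empty has no legal effect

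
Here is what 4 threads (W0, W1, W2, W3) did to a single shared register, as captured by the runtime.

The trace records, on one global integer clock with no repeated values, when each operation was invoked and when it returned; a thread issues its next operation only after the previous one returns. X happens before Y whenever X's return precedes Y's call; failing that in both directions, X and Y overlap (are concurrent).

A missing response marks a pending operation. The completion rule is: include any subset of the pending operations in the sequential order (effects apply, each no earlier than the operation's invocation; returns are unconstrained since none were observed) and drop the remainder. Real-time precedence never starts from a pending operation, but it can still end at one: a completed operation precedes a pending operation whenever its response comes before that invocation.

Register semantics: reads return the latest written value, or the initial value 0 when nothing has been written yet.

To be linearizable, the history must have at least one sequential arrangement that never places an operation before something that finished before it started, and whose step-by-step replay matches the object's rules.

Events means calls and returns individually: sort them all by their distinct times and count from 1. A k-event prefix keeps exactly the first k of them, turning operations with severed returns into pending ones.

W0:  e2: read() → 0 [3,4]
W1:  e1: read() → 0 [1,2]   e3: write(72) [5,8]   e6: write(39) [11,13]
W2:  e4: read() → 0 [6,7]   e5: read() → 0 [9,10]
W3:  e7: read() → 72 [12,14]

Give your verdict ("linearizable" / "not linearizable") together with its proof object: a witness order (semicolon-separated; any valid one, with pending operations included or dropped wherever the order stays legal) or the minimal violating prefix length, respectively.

not linearizable — minimal violating prefix: 10 events

cut after 9 events: linearizable; cut after 10 events (e5 responds, time 10): not linearizable
every one of the 2 real-time-consistent orders over 5 completed register ops fails the sequential spec
one such order, e1, e2, e3, e4, e5, breaks at step 4 where e4 read() → 0 is illegal
one such order, e1, e2, e4, e3, e5, breaks at step 5 where e5 read() → 0 is illegal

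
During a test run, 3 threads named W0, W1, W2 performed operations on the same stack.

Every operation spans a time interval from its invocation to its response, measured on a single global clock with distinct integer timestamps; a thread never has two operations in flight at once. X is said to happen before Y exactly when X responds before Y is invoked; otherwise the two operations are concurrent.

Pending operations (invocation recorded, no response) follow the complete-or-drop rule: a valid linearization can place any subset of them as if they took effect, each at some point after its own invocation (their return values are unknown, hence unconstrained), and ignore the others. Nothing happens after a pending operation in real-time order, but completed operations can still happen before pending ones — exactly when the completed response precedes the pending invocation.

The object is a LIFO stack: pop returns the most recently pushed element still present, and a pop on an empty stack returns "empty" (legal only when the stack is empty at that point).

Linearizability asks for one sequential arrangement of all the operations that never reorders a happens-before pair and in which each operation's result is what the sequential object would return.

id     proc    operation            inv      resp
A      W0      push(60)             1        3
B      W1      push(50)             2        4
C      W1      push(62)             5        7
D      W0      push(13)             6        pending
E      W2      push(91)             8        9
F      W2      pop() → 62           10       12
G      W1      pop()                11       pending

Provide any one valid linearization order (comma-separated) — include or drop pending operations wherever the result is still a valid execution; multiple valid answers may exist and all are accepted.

1. A push(60), leaving stack <60>
2. B push(50), leaving stack <60,50>
3. C push(62), leaving stack <60,50,62>
4. E push(91), leaving stack <60,50,62,91>
5. G pop() (pending, included), leaving stack <60,50,62>
6. F pop() → 62, leaving stack <60,50>

A, B, C, E, G, F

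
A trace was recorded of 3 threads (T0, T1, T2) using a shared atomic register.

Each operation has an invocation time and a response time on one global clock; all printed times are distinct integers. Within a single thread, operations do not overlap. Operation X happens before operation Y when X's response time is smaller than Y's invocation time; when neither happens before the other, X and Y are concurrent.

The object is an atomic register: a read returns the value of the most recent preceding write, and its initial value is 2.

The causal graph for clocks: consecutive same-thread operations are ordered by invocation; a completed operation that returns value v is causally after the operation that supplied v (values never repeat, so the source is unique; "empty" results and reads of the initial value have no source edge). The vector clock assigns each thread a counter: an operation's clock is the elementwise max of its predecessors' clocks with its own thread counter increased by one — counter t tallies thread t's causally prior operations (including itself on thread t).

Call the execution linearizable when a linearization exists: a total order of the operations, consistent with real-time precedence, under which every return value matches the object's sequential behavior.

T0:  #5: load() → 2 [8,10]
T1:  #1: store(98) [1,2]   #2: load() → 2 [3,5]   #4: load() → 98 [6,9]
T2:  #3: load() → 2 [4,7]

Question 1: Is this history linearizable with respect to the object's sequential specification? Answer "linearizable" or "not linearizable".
not linearizable

prefix check: 1..4 passes, 1..5 fails once #2's time-5 response joins
the sole real-time-consistent order of 2 completed operations fails the atomic register replay
include/drop combinations of the 1 pending operation (#3) were all tried; none helps
take #1, #2 (pending dropped): step 2 already fails, because #2 load() → 2 cannot occur there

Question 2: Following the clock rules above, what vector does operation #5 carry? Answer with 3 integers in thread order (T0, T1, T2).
Answer: (1, 0, 0)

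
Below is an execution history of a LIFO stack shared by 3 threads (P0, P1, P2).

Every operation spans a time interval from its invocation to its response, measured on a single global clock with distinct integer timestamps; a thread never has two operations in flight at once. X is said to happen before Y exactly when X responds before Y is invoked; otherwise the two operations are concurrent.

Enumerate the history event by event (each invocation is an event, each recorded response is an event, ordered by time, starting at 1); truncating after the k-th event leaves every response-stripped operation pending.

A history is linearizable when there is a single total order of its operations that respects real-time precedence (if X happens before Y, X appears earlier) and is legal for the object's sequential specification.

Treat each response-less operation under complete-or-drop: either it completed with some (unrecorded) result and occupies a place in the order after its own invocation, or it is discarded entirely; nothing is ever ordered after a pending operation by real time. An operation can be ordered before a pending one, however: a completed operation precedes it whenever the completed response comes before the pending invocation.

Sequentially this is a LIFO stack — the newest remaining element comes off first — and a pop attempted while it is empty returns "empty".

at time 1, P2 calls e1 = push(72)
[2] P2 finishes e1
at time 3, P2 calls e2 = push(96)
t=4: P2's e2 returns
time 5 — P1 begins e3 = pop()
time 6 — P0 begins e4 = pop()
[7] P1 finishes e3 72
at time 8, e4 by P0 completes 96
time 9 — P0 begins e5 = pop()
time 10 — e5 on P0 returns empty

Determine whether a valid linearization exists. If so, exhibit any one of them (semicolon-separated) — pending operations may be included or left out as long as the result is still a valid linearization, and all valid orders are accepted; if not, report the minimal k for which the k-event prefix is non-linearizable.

linearizable — witness: e1; e2; e4; e3; e5

1. e1 push(72), leaving stack <72>
2. e2 push(96), leaving stack <72,96>
3. e4 pop() → 96, leaving stack <72>
4. e3 pop() → 72, leaving stack <>
5. e5 pop() → empty, leaving stack <>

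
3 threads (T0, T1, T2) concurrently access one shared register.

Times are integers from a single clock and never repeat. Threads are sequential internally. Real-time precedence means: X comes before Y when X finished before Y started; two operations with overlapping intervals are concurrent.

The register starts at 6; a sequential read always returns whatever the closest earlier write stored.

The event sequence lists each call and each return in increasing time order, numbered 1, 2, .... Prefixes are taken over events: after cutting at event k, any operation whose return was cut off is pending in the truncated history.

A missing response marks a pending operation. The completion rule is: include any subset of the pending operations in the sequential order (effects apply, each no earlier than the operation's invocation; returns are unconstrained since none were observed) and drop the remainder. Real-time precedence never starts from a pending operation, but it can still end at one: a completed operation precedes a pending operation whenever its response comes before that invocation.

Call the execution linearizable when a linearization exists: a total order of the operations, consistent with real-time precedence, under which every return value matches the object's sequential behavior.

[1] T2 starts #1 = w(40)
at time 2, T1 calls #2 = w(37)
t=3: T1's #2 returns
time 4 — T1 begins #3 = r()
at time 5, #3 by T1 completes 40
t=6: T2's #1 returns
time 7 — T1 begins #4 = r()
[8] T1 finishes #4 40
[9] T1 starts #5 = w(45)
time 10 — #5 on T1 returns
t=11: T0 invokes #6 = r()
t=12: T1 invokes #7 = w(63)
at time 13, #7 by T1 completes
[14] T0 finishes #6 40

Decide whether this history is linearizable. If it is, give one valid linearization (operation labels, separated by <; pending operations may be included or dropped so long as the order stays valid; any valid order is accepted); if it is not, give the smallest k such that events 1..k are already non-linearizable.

events 1..13 are fine; event 14 — the response of #6 at time 14 — makes the prefix non-linearizable
7 completed operations, 6 real-time-consistent orders — every register replay fails
one such order, #1, #2, #3, #4, #5, #6, #7, breaks at step 3 where #3 r() → 40 is illegal
one such order, #1, #2, #3, #4, #5, #7, #6, breaks at step 3 where #3 r() → 40 is illegal

not linearizable — minimal violating prefix: 14 events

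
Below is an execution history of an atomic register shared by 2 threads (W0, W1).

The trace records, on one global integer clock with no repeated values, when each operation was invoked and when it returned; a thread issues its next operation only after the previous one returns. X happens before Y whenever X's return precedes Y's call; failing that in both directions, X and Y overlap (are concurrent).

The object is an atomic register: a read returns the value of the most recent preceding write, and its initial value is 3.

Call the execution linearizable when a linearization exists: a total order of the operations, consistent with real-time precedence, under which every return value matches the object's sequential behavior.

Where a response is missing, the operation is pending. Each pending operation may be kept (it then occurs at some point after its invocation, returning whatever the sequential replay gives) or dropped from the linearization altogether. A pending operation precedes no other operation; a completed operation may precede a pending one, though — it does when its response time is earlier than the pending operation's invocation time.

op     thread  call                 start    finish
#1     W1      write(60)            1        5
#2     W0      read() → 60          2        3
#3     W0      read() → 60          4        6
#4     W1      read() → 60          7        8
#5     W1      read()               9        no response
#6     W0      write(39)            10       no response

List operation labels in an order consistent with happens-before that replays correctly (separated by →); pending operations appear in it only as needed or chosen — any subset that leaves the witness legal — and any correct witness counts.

#1 → #2 → #3 → #4

after step 1 (#1 write(60)): value 60
after step 2 (#2 read() → 60): value 60
after step 3 (#3 read() → 60): value 60
after step 4 (#4 read() → 60): value 60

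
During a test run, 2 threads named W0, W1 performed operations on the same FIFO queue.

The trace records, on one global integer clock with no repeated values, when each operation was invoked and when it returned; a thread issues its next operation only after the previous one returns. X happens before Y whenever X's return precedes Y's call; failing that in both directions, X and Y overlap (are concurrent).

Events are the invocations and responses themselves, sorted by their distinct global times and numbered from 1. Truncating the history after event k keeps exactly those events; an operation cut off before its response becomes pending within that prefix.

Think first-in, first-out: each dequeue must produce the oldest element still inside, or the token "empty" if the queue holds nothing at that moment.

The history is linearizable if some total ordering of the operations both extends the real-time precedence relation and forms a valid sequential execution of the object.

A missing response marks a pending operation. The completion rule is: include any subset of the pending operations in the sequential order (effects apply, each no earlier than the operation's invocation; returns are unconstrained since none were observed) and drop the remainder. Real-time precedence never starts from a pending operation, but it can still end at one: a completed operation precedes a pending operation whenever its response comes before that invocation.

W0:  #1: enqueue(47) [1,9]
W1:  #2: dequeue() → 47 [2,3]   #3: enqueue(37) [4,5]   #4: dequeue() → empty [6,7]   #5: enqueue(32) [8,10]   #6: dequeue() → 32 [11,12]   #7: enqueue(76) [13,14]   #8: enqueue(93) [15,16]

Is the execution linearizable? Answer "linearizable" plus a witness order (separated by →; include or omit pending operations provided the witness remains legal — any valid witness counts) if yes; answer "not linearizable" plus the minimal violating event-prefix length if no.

not linearizable — minimal violating prefix: 7 events

already the first 7 events (up to #4's response at time 7) admit no linearization; the first 6 still do
exhaustive check: the 3 completed FIFO queue ops admit one real-time order; illegal
including or dropping the 1 pending operation (#1) in any combination fails
take #2, #3, #4 (pending dropped): step 1 already fails, because #2 dequeue() → 47 cannot occur there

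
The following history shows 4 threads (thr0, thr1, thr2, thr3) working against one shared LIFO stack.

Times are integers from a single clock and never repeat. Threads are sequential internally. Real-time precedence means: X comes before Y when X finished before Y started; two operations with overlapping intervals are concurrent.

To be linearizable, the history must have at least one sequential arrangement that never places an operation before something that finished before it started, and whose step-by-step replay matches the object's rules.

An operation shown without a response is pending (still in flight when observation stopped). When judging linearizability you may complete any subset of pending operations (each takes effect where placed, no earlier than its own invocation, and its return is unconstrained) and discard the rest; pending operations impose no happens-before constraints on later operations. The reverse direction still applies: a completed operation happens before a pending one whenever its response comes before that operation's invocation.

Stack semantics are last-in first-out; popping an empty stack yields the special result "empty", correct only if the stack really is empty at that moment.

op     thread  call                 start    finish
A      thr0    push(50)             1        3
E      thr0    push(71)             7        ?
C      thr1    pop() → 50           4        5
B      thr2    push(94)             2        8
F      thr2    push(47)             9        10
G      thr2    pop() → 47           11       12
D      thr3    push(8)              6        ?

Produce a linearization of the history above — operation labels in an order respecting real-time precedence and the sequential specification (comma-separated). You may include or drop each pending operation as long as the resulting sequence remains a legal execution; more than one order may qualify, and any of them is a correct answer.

A, C, B, D, E, F, G

after step 1 (A push(50)): stack <50>
after step 2 (C pop() → 50): stack <>
after step 3 (B push(94)): stack <94>
after step 4 (D push(8) (pending, included)): stack <94,8>
after step 5 (E push(71) (pending, included)): stack <94,8,71>
after step 6 (F push(47)): stack <94,8,71,47>
after step 7 (G pop() → 47): stack <94,8,71>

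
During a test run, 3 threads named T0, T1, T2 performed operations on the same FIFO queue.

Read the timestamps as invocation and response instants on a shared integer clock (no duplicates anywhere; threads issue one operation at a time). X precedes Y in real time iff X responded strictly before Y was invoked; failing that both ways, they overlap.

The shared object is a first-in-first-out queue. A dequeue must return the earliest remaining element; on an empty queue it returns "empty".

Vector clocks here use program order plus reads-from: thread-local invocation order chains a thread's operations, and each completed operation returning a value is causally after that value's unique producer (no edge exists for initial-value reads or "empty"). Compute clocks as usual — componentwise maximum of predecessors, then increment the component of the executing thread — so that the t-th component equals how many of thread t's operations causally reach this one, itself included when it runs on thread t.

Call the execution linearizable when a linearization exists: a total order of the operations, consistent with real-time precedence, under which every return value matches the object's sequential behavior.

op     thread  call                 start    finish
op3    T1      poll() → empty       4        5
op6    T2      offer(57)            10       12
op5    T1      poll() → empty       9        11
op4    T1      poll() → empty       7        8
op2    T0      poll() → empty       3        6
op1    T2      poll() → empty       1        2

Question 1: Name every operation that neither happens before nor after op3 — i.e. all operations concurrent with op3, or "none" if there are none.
op2

concurrent with op3 ([4,5]): every op whose interval crosses 4..5
op1 [1,2]: before
op2 [3,6]: concurrent
op4 [7,8]: after
op5 [9,11]: after
op6 [10,12]: after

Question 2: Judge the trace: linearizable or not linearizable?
linearizable

one valid linearization: op1, op2, op3, op4, op5, op6
1. op1 poll() → empty, leaving queue <>
2. op2 poll() → empty, leaving queue <>
3. op3 poll() → empty, leaving queue <>
4. op4 poll() → empty, leaving queue <>
5. op5 poll() → empty, leaving queue <>
6. op6 offer(57), leaving queue <57>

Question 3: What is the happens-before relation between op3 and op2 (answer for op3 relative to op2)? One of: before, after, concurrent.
concurrent

op3 spans [4,5], op2 spans [3,6]
the intervals overlap in both directions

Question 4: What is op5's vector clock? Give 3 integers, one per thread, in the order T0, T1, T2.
(0, 3, 0)

no predecessors for op1 (invoked 1): T2 increments from zero → (0, 0, 1)
no predecessors for op3 (invoked 4): T1 increments from zero → (0, 1, 0)
no predecessors for op2 (invoked 3): T0 increments from zero → (1, 0, 0)
merge at op6 (invoked 10): VC(op1)=(0, 0, 1), own-thread bump on T2 → (0, 0, 2)
merge at op4 (invoked 7): VC(op3)=(0, 1, 0), own-thread bump on T1 → (0, 2, 0)
merge at op5 (invoked 9): VC(op4)=(0, 2, 0), own-thread bump on T1 → (0, 3, 0)
target: VC(op5) = (0, 3, 0)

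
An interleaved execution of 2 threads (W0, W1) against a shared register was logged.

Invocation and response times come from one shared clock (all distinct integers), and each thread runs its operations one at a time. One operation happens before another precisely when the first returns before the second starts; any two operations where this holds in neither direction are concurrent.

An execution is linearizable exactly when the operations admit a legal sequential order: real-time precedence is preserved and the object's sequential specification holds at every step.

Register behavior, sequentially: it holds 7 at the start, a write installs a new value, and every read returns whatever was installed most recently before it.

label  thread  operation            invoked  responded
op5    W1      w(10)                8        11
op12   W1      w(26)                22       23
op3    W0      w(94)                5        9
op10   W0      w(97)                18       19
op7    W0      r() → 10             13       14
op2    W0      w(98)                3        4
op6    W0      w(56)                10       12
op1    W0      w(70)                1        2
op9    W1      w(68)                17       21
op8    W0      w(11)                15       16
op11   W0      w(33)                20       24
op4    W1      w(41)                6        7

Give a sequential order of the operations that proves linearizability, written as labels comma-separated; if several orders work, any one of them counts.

step 1: op1 w(70) — value 70
step 2: op2 w(98) — value 98
step 3: op3 w(94) — value 94
step 4: op4 w(41) — value 41
step 5: op6 w(56) — value 56
step 6: op5 w(10) — value 10
step 7: op7 r() → 10 — value 10
step 8: op8 w(11) — value 11
step 9: op9 w(68) — value 68
step 10: op10 w(97) — value 97
step 11: op11 w(33) — value 33
step 12: op12 w(26) — value 26

op1, op2, op3, op4, op6, op5, op7, op8, op9, op10, op11, op12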